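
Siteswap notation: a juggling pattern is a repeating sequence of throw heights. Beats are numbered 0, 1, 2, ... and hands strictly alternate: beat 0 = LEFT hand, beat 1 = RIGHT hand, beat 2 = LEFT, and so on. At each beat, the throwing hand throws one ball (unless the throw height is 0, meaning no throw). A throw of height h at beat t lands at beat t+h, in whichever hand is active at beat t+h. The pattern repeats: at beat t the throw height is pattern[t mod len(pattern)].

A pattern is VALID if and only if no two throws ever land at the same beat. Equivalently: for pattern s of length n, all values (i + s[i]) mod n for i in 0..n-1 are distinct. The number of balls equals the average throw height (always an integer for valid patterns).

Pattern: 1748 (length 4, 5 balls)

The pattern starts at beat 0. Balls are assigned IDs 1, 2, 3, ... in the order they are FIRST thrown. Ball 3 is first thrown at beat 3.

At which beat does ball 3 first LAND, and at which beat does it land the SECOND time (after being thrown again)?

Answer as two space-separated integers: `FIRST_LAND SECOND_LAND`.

Answer: 11 19

Derivation:
Beat 0 (L): throw ball1 h=1 -> lands@1:R; in-air after throw: [b1@1:R]
Beat 1 (R): throw ball1 h=7 -> lands@8:L; in-air after throw: [b1@8:L]
Beat 2 (L): throw ball2 h=4 -> lands@6:L; in-air after throw: [b2@6:L b1@8:L]
Beat 3 (R): throw ball3 h=8 -> lands@11:R; in-air after throw: [b2@6:L b1@8:L b3@11:R]
Beat 4 (L): throw ball4 h=1 -> lands@5:R; in-air after throw: [b4@5:R b2@6:L b1@8:L b3@11:R]
Beat 5 (R): throw ball4 h=7 -> lands@12:L; in-air after throw: [b2@6:L b1@8:L b3@11:R b4@12:L]
Beat 6 (L): throw ball2 h=4 -> lands@10:L; in-air after throw: [b1@8:L b2@10:L b3@11:R b4@12:L]
Beat 7 (R): throw ball5 h=8 -> lands@15:R; in-air after throw: [b1@8:L b2@10:L b3@11:R b4@12:L b5@15:R]
Beat 8 (L): throw ball1 h=1 -> lands@9:R; in-air after throw: [b1@9:R b2@10:L b3@11:R b4@12:L b5@15:R]
Beat 9 (R): throw ball1 h=7 -> lands@16:L; in-air after throw: [b2@10:L b3@11:R b4@12:L b5@15:R b1@16:L]
Beat 10 (L): throw ball2 h=4 -> lands@14:L; in-air after throw: [b3@11:R b4@12:L b2@14:L b5@15:R b1@16:L]
Beat 11 (R): throw ball3 h=8 -> lands@19:R; in-air after throw: [b4@12:L b2@14:L b5@15:R b1@16:L b3@19:R]
Beat 12 (L): throw ball4 h=1 -> lands@13:R; in-air after throw: [b4@13:R b2@14:L b5@15:R b1@16:L b3@19:R]
Beat 13 (R): throw ball4 h=7 -> lands@20:L; in-air after throw: [b2@14:L b5@15:R b1@16:L b3@19:R b4@20:L]
Ball 3: thrown@3 h=8 -> first land @11; rethrown@11 h=8 -> second land @19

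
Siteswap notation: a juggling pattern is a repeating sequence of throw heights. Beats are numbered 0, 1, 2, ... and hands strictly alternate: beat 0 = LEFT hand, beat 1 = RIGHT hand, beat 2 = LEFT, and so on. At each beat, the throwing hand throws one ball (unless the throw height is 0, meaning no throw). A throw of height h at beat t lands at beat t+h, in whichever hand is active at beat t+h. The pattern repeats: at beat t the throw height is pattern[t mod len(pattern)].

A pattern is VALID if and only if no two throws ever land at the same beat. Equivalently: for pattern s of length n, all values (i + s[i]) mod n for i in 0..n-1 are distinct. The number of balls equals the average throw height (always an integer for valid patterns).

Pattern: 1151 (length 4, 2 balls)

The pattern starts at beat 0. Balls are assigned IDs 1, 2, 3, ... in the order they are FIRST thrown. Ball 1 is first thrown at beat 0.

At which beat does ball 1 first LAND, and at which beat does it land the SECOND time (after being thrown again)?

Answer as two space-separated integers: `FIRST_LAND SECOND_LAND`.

Beat 0 (L): throw ball1 h=1 -> lands@1:R; in-air after throw: [b1@1:R]
Beat 1 (R): throw ball1 h=1 -> lands@2:L; in-air after throw: [b1@2:L]
Beat 2 (L): throw ball1 h=5 -> lands@7:R; in-air after throw: [b1@7:R]
Ball 1: thrown@0 h=1 -> first land @1; rethrown@1 h=1 -> second land @2

Answer: 1 2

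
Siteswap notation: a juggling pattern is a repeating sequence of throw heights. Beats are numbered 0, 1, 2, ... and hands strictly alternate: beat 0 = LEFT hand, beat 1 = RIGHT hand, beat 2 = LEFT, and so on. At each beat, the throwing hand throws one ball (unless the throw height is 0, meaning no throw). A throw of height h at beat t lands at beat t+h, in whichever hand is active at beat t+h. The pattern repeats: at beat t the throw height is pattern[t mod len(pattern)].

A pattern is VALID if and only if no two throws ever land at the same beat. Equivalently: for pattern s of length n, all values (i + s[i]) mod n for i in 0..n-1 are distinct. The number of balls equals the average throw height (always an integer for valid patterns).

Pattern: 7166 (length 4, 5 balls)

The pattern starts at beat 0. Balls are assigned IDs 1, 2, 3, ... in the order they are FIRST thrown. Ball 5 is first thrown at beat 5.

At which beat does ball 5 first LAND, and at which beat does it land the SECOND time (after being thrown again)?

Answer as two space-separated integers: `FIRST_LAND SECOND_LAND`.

Beat 0 (L): throw ball1 h=7 -> lands@7:R; in-air after throw: [b1@7:R]
Beat 1 (R): throw ball2 h=1 -> lands@2:L; in-air after throw: [b2@2:L b1@7:R]
Beat 2 (L): throw ball2 h=6 -> lands@8:L; in-air after throw: [b1@7:R b2@8:L]
Beat 3 (R): throw ball3 h=6 -> lands@9:R; in-air after throw: [b1@7:R b2@8:L b3@9:R]
Beat 4 (L): throw ball4 h=7 -> lands@11:R; in-air after throw: [b1@7:R b2@8:L b3@9:R b4@11:R]
Beat 5 (R): throw ball5 h=1 -> lands@6:L; in-air after throw: [b5@6:L b1@7:R b2@8:L b3@9:R b4@11:R]
Beat 6 (L): throw ball5 h=6 -> lands@12:L; in-air after throw: [b1@7:R b2@8:L b3@9:R b4@11:R b5@12:L]
Beat 7 (R): throw ball1 h=6 -> lands@13:R; in-air after throw: [b2@8:L b3@9:R b4@11:R b5@12:L b1@13:R]
Beat 8 (L): throw ball2 h=7 -> lands@15:R; in-air after throw: [b3@9:R b4@11:R b5@12:L b1@13:R b2@15:R]
Beat 9 (R): throw ball3 h=1 -> lands@10:L; in-air after throw: [b3@10:L b4@11:R b5@12:L b1@13:R b2@15:R]
Beat 10 (L): throw ball3 h=6 -> lands@16:L; in-air after throw: [b4@11:R b5@12:L b1@13:R b2@15:R b3@16:L]
Beat 11 (R): throw ball4 h=6 -> lands@17:R; in-air after throw: [b5@12:L b1@13:R b2@15:R b3@16:L b4@17:R]
Beat 12 (L): throw ball5 h=7 -> lands@19:R; in-air after throw: [b1@13:R b2@15:R b3@16:L b4@17:R b5@19:R]
Ball 5: thrown@5 h=1 -> first land @6; rethrown@6 h=6 -> second land @12

Answer: 6 12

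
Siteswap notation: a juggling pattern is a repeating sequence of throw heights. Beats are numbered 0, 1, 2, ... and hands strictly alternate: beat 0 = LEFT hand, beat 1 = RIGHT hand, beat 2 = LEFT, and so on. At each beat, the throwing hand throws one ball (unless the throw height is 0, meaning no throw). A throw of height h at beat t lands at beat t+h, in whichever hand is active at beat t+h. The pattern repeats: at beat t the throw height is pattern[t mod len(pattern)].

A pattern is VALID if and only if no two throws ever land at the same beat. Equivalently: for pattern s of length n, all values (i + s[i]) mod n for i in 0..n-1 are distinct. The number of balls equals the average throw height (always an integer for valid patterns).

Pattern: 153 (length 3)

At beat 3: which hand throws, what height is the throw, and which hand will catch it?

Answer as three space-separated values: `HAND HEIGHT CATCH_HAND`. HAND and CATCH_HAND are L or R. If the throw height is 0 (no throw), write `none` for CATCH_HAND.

Beat 3: 3 mod 2 = 1, so hand = R
Throw height = pattern[3 mod 3] = pattern[0] = 1
Lands at beat 3+1=4, 4 mod 2 = 0, so catch hand = L

Answer: R 1 L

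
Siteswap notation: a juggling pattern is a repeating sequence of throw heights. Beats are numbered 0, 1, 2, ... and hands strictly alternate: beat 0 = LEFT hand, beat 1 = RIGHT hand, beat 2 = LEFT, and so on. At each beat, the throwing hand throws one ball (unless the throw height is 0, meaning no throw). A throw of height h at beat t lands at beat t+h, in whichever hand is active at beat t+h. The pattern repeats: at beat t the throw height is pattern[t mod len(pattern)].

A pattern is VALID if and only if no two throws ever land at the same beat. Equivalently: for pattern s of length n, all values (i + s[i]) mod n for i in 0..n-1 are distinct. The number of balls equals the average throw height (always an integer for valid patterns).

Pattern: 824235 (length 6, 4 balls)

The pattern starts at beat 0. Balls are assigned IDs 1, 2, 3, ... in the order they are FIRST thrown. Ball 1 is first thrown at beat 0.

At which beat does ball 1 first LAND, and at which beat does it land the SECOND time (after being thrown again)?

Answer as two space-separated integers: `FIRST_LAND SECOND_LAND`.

Beat 0 (L): throw ball1 h=8 -> lands@8:L; in-air after throw: [b1@8:L]
Beat 1 (R): throw ball2 h=2 -> lands@3:R; in-air after throw: [b2@3:R b1@8:L]
Beat 2 (L): throw ball3 h=4 -> lands@6:L; in-air after throw: [b2@3:R b3@6:L b1@8:L]
Beat 3 (R): throw ball2 h=2 -> lands@5:R; in-air after throw: [b2@5:R b3@6:L b1@8:L]
Beat 4 (L): throw ball4 h=3 -> lands@7:R; in-air after throw: [b2@5:R b3@6:L b4@7:R b1@8:L]
Beat 5 (R): throw ball2 h=5 -> lands@10:L; in-air after throw: [b3@6:L b4@7:R b1@8:L b2@10:L]
Beat 6 (L): throw ball3 h=8 -> lands@14:L; in-air after throw: [b4@7:R b1@8:L b2@10:L b3@14:L]
Beat 7 (R): throw ball4 h=2 -> lands@9:R; in-air after throw: [b1@8:L b4@9:R b2@10:L b3@14:L]
Beat 8 (L): throw ball1 h=4 -> lands@12:L; in-air after throw: [b4@9:R b2@10:L b1@12:L b3@14:L]
Beat 9 (R): throw ball4 h=2 -> lands@11:R; in-air after throw: [b2@10:L b4@11:R b1@12:L b3@14:L]
Beat 10 (L): throw ball2 h=3 -> lands@13:R; in-air after throw: [b4@11:R b1@12:L b2@13:R b3@14:L]
Beat 11 (R): throw ball4 h=5 -> lands@16:L; in-air after throw: [b1@12:L b2@13:R b3@14:L b4@16:L]
Beat 12 (L): throw ball1 h=8 -> lands@20:L; in-air after throw: [b2@13:R b3@14:L b4@16:L b1@20:L]
Ball 1: thrown@0 h=8 -> first land @8; rethrown@8 h=4 -> second land @12

Answer: 8 12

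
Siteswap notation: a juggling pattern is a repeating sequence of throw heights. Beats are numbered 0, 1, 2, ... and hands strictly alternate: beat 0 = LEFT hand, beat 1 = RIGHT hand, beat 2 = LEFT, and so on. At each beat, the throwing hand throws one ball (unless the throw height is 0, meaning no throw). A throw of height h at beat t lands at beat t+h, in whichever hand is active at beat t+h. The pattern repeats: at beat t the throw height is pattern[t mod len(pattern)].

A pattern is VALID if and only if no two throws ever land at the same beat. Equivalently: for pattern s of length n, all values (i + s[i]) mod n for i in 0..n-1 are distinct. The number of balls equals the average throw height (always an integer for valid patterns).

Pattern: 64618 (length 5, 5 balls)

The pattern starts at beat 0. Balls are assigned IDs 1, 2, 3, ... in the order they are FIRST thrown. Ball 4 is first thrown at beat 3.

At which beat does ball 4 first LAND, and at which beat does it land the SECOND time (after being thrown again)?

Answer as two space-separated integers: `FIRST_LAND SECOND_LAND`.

Answer: 4 12

Derivation:
Beat 0 (L): throw ball1 h=6 -> lands@6:L; in-air after throw: [b1@6:L]
Beat 1 (R): throw ball2 h=4 -> lands@5:R; in-air after throw: [b2@5:R b1@6:L]
Beat 2 (L): throw ball3 h=6 -> lands@8:L; in-air after throw: [b2@5:R b1@6:L b3@8:L]
Beat 3 (R): throw ball4 h=1 -> lands@4:L; in-air after throw: [b4@4:L b2@5:R b1@6:L b3@8:L]
Beat 4 (L): throw ball4 h=8 -> lands@12:L; in-air after throw: [b2@5:R b1@6:L b3@8:L b4@12:L]
Beat 5 (R): throw ball2 h=6 -> lands@11:R; in-air after throw: [b1@6:L b3@8:L b2@11:R b4@12:L]
Beat 6 (L): throw ball1 h=4 -> lands@10:L; in-air after throw: [b3@8:L b1@10:L b2@11:R b4@12:L]
Beat 7 (R): throw ball5 h=6 -> lands@13:R; in-air after throw: [b3@8:L b1@10:L b2@11:R b4@12:L b5@13:R]
Beat 8 (L): throw ball3 h=1 -> lands@9:R; in-air after throw: [b3@9:R b1@10:L b2@11:R b4@12:L b5@13:R]
Beat 9 (R): throw ball3 h=8 -> lands@17:R; in-air after throw: [b1@10:L b2@11:R b4@12:L b5@13:R b3@17:R]
Beat 10 (L): throw ball1 h=6 -> lands@16:L; in-air after throw: [b2@11:R b4@12:L b5@13:R b1@16:L b3@17:R]
Beat 11 (R): throw ball2 h=4 -> lands@15:R; in-air after throw: [b4@12:L b5@13:R b2@15:R b1@16:L b3@17:R]
Beat 12 (L): throw ball4 h=6 -> lands@18:L; in-air after throw: [b5@13:R b2@15:R b1@16:L b3@17:R b4@18:L]
Ball 4: thrown@3 h=1 -> first land @4; rethrown@4 h=8 -> second land @12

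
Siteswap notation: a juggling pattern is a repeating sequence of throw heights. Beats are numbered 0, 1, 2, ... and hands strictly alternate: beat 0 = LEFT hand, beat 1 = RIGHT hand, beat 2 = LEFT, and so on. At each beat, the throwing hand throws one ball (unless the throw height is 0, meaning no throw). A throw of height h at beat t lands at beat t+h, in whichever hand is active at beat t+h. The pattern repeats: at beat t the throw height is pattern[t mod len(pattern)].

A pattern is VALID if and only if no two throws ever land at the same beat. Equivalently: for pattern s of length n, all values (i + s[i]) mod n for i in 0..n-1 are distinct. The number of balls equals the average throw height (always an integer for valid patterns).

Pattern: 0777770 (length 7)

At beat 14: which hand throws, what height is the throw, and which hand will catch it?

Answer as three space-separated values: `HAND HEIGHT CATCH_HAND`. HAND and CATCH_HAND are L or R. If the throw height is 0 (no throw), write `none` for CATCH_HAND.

Answer: L 0 none

Derivation:
Beat 14: 14 mod 2 = 0, so hand = L
Throw height = pattern[14 mod 7] = pattern[0] = 0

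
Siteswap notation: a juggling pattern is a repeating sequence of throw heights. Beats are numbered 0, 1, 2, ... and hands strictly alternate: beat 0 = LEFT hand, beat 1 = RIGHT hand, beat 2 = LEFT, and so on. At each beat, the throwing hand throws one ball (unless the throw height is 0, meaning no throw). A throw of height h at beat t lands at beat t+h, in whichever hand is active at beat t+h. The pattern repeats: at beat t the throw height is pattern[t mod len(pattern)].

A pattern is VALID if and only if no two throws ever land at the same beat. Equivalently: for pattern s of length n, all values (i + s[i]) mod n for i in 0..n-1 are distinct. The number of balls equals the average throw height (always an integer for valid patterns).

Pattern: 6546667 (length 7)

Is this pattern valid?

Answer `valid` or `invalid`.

i=0: (i + s[i]) mod n = (0 + 6) mod 7 = 6
i=1: (i + s[i]) mod n = (1 + 5) mod 7 = 6
i=2: (i + s[i]) mod n = (2 + 4) mod 7 = 6
i=3: (i + s[i]) mod n = (3 + 6) mod 7 = 2
i=4: (i + s[i]) mod n = (4 + 6) mod 7 = 3
i=5: (i + s[i]) mod n = (5 + 6) mod 7 = 4
i=6: (i + s[i]) mod n = (6 + 7) mod 7 = 6
Residues: [6, 6, 6, 2, 3, 4, 6], distinct: False

Answer: invalid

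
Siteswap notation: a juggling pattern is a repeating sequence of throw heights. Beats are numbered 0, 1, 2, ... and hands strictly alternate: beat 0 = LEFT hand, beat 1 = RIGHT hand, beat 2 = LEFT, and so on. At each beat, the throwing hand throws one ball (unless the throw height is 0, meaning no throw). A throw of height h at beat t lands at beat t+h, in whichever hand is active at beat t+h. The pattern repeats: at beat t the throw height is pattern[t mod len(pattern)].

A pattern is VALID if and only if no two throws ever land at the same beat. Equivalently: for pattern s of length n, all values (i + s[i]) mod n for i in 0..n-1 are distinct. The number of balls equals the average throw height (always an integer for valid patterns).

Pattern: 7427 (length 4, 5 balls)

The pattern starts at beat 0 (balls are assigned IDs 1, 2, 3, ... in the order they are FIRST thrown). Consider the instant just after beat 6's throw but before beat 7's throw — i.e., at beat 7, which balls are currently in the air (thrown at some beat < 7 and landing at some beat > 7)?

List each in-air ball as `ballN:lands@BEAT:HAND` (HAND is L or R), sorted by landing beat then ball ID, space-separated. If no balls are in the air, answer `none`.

Beat 0 (L): throw ball1 h=7 -> lands@7:R; in-air after throw: [b1@7:R]
Beat 1 (R): throw ball2 h=4 -> lands@5:R; in-air after throw: [b2@5:R b1@7:R]
Beat 2 (L): throw ball3 h=2 -> lands@4:L; in-air after throw: [b3@4:L b2@5:R b1@7:R]
Beat 3 (R): throw ball4 h=7 -> lands@10:L; in-air after throw: [b3@4:L b2@5:R b1@7:R b4@10:L]
Beat 4 (L): throw ball3 h=7 -> lands@11:R; in-air after throw: [b2@5:R b1@7:R b4@10:L b3@11:R]
Beat 5 (R): throw ball2 h=4 -> lands@9:R; in-air after throw: [b1@7:R b2@9:R b4@10:L b3@11:R]
Beat 6 (L): throw ball5 h=2 -> lands@8:L; in-air after throw: [b1@7:R b5@8:L b2@9:R b4@10:L b3@11:R]
Beat 7 (R): throw ball1 h=7 -> lands@14:L; in-air after throw: [b5@8:L b2@9:R b4@10:L b3@11:R b1@14:L]

Answer: ball5:lands@8:L ball2:lands@9:R ball4:lands@10:L ball3:lands@11:R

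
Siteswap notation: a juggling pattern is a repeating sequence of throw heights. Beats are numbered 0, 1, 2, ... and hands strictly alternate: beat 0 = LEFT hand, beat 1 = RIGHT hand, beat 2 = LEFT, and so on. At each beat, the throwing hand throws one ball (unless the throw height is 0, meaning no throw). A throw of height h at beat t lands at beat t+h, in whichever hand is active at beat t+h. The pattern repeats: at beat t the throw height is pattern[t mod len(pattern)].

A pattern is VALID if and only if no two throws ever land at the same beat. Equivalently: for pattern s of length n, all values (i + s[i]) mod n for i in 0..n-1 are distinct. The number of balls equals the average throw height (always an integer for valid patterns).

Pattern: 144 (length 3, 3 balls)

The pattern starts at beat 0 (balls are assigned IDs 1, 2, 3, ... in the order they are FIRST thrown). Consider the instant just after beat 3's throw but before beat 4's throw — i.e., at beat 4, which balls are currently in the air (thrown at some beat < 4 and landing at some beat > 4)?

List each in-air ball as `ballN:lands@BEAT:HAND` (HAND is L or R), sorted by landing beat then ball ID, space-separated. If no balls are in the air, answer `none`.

Beat 0 (L): throw ball1 h=1 -> lands@1:R; in-air after throw: [b1@1:R]
Beat 1 (R): throw ball1 h=4 -> lands@5:R; in-air after throw: [b1@5:R]
Beat 2 (L): throw ball2 h=4 -> lands@6:L; in-air after throw: [b1@5:R b2@6:L]
Beat 3 (R): throw ball3 h=1 -> lands@4:L; in-air after throw: [b3@4:L b1@5:R b2@6:L]
Beat 4 (L): throw ball3 h=4 -> lands@8:L; in-air after throw: [b1@5:R b2@6:L b3@8:L]

Answer: ball1:lands@5:R ball2:lands@6:L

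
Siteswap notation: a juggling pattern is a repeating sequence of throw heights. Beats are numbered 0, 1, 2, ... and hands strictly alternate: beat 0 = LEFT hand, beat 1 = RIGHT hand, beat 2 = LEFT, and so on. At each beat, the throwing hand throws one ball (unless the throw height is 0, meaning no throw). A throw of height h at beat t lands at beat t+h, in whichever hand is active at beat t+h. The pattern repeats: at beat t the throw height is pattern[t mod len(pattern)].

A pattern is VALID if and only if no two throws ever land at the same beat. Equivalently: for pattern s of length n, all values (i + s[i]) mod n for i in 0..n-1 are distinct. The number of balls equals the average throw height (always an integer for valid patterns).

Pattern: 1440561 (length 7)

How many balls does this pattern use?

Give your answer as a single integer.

Answer: 3

Derivation:
Pattern = [1, 4, 4, 0, 5, 6, 1], length n = 7
  position 0: throw height = 1, running sum = 1
  position 1: throw height = 4, running sum = 5
  position 2: throw height = 4, running sum = 9
  position 3: throw height = 0, running sum = 9
  position 4: throw height = 5, running sum = 14
  position 5: throw height = 6, running sum = 20
  position 6: throw height = 1, running sum = 21
Total sum = 21; balls = sum / n = 21 / 7 = 3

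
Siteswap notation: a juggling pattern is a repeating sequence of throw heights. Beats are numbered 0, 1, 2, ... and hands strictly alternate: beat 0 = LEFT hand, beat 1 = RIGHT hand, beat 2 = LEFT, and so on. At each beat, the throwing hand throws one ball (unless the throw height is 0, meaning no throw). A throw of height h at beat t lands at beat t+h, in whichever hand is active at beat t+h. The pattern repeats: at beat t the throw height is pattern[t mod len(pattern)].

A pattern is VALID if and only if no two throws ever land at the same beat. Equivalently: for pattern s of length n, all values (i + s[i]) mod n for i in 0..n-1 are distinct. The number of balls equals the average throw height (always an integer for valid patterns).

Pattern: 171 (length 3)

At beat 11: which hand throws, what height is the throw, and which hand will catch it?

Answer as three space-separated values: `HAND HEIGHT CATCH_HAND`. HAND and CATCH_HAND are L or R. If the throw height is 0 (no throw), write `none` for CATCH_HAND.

Answer: R 1 L

Derivation:
Beat 11: 11 mod 2 = 1, so hand = R
Throw height = pattern[11 mod 3] = pattern[2] = 1
Lands at beat 11+1=12, 12 mod 2 = 0, so catch hand = L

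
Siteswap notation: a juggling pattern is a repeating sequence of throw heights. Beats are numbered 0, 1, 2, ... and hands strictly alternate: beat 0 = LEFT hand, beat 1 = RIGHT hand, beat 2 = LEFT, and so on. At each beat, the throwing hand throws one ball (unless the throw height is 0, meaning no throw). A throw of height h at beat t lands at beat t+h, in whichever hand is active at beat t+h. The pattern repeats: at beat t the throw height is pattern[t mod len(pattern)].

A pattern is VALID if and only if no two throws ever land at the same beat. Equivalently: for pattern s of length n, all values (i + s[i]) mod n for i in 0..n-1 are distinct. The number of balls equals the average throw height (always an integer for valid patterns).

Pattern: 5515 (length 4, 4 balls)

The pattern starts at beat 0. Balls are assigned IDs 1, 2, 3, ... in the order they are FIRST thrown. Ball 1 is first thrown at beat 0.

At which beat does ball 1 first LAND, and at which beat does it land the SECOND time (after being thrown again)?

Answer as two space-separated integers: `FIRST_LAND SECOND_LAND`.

Beat 0 (L): throw ball1 h=5 -> lands@5:R; in-air after throw: [b1@5:R]
Beat 1 (R): throw ball2 h=5 -> lands@6:L; in-air after throw: [b1@5:R b2@6:L]
Beat 2 (L): throw ball3 h=1 -> lands@3:R; in-air after throw: [b3@3:R b1@5:R b2@6:L]
Beat 3 (R): throw ball3 h=5 -> lands@8:L; in-air after throw: [b1@5:R b2@6:L b3@8:L]
Beat 4 (L): throw ball4 h=5 -> lands@9:R; in-air after throw: [b1@5:R b2@6:L b3@8:L b4@9:R]
Beat 5 (R): throw ball1 h=5 -> lands@10:L; in-air after throw: [b2@6:L b3@8:L b4@9:R b1@10:L]
Beat 6 (L): throw ball2 h=1 -> lands@7:R; in-air after throw: [b2@7:R b3@8:L b4@9:R b1@10:L]
Beat 7 (R): throw ball2 h=5 -> lands@12:L; in-air after throw: [b3@8:L b4@9:R b1@10:L b2@12:L]
Beat 8 (L): throw ball3 h=5 -> lands@13:R; in-air after throw: [b4@9:R b1@10:L b2@12:L b3@13:R]
Beat 9 (R): throw ball4 h=5 -> lands@14:L; in-air after throw: [b1@10:L b2@12:L b3@13:R b4@14:L]
Beat 10 (L): throw ball1 h=1 -> lands@11:R; in-air after throw: [b1@11:R b2@12:L b3@13:R b4@14:L]
Ball 1: thrown@0 h=5 -> first land @5; rethrown@5 h=5 -> second land @10

Answer: 5 10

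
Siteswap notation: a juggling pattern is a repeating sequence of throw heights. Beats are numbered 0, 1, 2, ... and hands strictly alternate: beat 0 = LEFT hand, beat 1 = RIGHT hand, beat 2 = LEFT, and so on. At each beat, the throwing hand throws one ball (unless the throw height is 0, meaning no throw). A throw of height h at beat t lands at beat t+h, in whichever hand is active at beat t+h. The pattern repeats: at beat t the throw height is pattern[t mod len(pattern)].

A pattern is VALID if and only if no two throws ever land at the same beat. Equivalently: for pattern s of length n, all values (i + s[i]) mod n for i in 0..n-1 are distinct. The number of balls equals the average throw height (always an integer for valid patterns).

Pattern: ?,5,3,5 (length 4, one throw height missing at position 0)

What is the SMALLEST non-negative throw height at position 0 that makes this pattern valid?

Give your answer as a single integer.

i=0: s[i]=? (unknown)
i=1: (1 + 5) mod 4 = 2
i=2: (2 + 3) mod 4 = 1
i=3: (3 + 5) mod 4 = 0
Known residues: [0, 1, 2]; need a permutation of 0..3, so missing residue r = 3
Need (0 + s) mod 4 = 3; smallest s = (3 - 0) mod 4 = 3

Answer: 3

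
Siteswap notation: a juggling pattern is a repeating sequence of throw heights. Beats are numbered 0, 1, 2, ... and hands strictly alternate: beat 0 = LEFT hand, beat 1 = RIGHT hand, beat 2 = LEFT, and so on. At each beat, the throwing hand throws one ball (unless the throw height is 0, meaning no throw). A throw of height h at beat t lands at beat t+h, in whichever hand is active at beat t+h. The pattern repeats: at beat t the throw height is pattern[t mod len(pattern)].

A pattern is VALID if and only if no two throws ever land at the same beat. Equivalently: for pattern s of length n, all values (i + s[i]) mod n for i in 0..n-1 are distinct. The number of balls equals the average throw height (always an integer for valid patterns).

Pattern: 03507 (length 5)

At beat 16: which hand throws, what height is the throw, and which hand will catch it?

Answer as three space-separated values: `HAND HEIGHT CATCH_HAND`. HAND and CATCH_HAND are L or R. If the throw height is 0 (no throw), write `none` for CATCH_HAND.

Beat 16: 16 mod 2 = 0, so hand = L
Throw height = pattern[16 mod 5] = pattern[1] = 3
Lands at beat 16+3=19, 19 mod 2 = 1, so catch hand = R

Answer: L 3 R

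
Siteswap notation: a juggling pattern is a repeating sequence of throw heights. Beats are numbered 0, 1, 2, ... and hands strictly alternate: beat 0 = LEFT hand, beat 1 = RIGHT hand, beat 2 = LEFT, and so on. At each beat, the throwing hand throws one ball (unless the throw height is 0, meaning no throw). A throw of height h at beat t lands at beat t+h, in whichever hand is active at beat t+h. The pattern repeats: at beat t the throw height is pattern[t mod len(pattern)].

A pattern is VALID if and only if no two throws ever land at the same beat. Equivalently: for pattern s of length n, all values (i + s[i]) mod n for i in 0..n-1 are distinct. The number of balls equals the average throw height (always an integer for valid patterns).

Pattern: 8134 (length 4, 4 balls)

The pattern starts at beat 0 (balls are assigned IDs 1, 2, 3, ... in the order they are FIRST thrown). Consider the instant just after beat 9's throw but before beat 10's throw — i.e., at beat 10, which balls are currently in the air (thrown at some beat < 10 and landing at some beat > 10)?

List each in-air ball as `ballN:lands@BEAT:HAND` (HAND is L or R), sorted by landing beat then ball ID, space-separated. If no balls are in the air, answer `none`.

Beat 0 (L): throw ball1 h=8 -> lands@8:L; in-air after throw: [b1@8:L]
Beat 1 (R): throw ball2 h=1 -> lands@2:L; in-air after throw: [b2@2:L b1@8:L]
Beat 2 (L): throw ball2 h=3 -> lands@5:R; in-air after throw: [b2@5:R b1@8:L]
Beat 3 (R): throw ball3 h=4 -> lands@7:R; in-air after throw: [b2@5:R b3@7:R b1@8:L]
Beat 4 (L): throw ball4 h=8 -> lands@12:L; in-air after throw: [b2@5:R b3@7:R b1@8:L b4@12:L]
Beat 5 (R): throw ball2 h=1 -> lands@6:L; in-air after throw: [b2@6:L b3@7:R b1@8:L b4@12:L]
Beat 6 (L): throw ball2 h=3 -> lands@9:R; in-air after throw: [b3@7:R b1@8:L b2@9:R b4@12:L]
Beat 7 (R): throw ball3 h=4 -> lands@11:R; in-air after throw: [b1@8:L b2@9:R b3@11:R b4@12:L]
Beat 8 (L): throw ball1 h=8 -> lands@16:L; in-air after throw: [b2@9:R b3@11:R b4@12:L b1@16:L]
Beat 9 (R): throw ball2 h=1 -> lands@10:L; in-air after throw: [b2@10:L b3@11:R b4@12:L b1@16:L]
Beat 10 (L): throw ball2 h=3 -> lands@13:R; in-air after throw: [b3@11:R b4@12:L b2@13:R b1@16:L]

Answer: ball3:lands@11:R ball4:lands@12:L ball1:lands@16:L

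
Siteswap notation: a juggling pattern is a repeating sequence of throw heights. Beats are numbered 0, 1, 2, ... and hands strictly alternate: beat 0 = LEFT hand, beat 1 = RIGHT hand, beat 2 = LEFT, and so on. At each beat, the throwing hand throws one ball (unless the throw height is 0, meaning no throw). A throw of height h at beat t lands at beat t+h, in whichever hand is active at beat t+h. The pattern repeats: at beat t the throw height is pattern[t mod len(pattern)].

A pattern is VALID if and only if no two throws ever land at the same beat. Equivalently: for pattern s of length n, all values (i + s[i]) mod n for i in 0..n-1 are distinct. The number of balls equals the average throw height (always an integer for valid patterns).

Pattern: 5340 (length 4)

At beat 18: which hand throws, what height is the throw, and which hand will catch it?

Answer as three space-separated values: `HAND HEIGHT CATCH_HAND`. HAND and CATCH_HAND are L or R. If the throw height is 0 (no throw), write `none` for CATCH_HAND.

Answer: L 4 L

Derivation:
Beat 18: 18 mod 2 = 0, so hand = L
Throw height = pattern[18 mod 4] = pattern[2] = 4
Lands at beat 18+4=22, 22 mod 2 = 0, so catch hand = L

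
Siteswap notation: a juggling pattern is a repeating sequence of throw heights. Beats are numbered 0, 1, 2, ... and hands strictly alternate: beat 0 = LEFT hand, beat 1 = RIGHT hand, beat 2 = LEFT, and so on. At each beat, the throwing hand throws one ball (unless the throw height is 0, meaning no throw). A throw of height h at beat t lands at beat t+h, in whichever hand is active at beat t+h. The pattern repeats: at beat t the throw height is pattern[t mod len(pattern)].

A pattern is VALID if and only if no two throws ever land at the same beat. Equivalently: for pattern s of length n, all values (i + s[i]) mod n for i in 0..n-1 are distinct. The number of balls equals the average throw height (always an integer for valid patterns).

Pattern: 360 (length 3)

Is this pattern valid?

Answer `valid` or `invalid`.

i=0: (i + s[i]) mod n = (0 + 3) mod 3 = 0
i=1: (i + s[i]) mod n = (1 + 6) mod 3 = 1
i=2: (i + s[i]) mod n = (2 + 0) mod 3 = 2
Residues: [0, 1, 2], distinct: True

Answer: valid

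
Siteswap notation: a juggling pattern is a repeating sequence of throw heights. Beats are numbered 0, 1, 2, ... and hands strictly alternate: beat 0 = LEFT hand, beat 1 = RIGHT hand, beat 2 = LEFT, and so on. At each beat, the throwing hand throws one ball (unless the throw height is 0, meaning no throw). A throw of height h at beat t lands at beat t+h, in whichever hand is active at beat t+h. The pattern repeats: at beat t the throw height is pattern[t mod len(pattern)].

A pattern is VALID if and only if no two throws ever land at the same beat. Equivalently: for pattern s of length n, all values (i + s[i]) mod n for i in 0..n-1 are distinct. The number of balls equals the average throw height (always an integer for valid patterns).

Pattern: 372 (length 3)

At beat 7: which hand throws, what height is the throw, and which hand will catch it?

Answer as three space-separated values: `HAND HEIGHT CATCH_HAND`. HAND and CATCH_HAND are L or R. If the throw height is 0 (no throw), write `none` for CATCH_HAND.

Answer: R 7 L

Derivation:
Beat 7: 7 mod 2 = 1, so hand = R
Throw height = pattern[7 mod 3] = pattern[1] = 7
Lands at beat 7+7=14, 14 mod 2 = 0, so catch hand = L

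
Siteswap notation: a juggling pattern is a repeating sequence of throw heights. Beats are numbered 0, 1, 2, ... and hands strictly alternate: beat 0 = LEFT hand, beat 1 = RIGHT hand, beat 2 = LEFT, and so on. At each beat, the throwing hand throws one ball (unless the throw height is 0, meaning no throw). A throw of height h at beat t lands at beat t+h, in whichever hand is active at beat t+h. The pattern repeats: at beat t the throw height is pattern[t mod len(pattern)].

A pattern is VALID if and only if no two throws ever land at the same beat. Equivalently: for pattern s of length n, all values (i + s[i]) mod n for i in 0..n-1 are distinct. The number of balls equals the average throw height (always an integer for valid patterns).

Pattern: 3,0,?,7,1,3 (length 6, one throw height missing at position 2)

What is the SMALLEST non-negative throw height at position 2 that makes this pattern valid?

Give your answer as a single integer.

Answer: 4

Derivation:
i=0: (0 + 3) mod 6 = 3
i=1: (1 + 0) mod 6 = 1
i=2: s[i]=? (unknown)
i=3: (3 + 7) mod 6 = 4
i=4: (4 + 1) mod 6 = 5
i=5: (5 + 3) mod 6 = 2
Known residues: [1, 2, 3, 4, 5]; need a permutation of 0..5, so missing residue r = 0
Need (2 + s) mod 6 = 0; smallest s = (0 - 2) mod 6 = 4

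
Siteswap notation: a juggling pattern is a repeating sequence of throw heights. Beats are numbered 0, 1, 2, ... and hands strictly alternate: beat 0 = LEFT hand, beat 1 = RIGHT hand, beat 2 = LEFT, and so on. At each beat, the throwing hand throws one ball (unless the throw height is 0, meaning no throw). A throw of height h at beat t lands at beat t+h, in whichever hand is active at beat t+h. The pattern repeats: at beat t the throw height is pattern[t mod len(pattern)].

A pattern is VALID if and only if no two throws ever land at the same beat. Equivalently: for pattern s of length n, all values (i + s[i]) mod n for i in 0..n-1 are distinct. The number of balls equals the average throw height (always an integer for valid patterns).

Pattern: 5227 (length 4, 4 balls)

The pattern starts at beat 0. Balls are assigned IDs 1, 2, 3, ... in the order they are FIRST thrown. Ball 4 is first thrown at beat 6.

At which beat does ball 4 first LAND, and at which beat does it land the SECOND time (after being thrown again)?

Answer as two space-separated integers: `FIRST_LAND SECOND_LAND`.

Beat 0 (L): throw ball1 h=5 -> lands@5:R; in-air after throw: [b1@5:R]
Beat 1 (R): throw ball2 h=2 -> lands@3:R; in-air after throw: [b2@3:R b1@5:R]
Beat 2 (L): throw ball3 h=2 -> lands@4:L; in-air after throw: [b2@3:R b3@4:L b1@5:R]
Beat 3 (R): throw ball2 h=7 -> lands@10:L; in-air after throw: [b3@4:L b1@5:R b2@10:L]
Beat 4 (L): throw ball3 h=5 -> lands@9:R; in-air after throw: [b1@5:R b3@9:R b2@10:L]
Beat 5 (R): throw ball1 h=2 -> lands@7:R; in-air after throw: [b1@7:R b3@9:R b2@10:L]
Beat 6 (L): throw ball4 h=2 -> lands@8:L; in-air after throw: [b1@7:R b4@8:L b3@9:R b2@10:L]
Beat 7 (R): throw ball1 h=7 -> lands@14:L; in-air after throw: [b4@8:L b3@9:R b2@10:L b1@14:L]
Beat 8 (L): throw ball4 h=5 -> lands@13:R; in-air after throw: [b3@9:R b2@10:L b4@13:R b1@14:L]
Beat 9 (R): throw ball3 h=2 -> lands@11:R; in-air after throw: [b2@10:L b3@11:R b4@13:R b1@14:L]
Beat 10 (L): throw ball2 h=2 -> lands@12:L; in-air after throw: [b3@11:R b2@12:L b4@13:R b1@14:L]
Beat 11 (R): throw ball3 h=7 -> lands@18:L; in-air after throw: [b2@12:L b4@13:R b1@14:L b3@18:L]
Beat 12 (L): throw ball2 h=5 -> lands@17:R; in-air after throw: [b4@13:R b1@14:L b2@17:R b3@18:L]
Beat 13 (R): throw ball4 h=2 -> lands@15:R; in-air after throw: [b1@14:L b4@15:R b2@17:R b3@18:L]
Ball 4: thrown@6 h=2 -> first land @8; rethrown@8 h=5 -> second land @13

Answer: 8 13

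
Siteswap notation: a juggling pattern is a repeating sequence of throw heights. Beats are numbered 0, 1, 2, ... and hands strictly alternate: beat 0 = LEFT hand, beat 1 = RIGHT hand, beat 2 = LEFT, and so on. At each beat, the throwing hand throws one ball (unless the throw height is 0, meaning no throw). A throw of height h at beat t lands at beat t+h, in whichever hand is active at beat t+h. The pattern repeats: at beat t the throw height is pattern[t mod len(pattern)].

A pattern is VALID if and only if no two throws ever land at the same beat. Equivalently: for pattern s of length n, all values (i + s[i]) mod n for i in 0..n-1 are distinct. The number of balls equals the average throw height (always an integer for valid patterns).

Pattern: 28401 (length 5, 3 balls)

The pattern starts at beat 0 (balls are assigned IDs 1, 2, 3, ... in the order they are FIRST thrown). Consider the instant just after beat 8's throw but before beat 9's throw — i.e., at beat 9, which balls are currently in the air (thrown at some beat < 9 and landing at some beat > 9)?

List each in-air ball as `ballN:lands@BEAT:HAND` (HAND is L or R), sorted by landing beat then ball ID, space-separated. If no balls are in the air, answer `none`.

Answer: ball3:lands@11:R ball1:lands@14:L

Derivation:
Beat 0 (L): throw ball1 h=2 -> lands@2:L; in-air after throw: [b1@2:L]
Beat 1 (R): throw ball2 h=8 -> lands@9:R; in-air after throw: [b1@2:L b2@9:R]
Beat 2 (L): throw ball1 h=4 -> lands@6:L; in-air after throw: [b1@6:L b2@9:R]
Beat 4 (L): throw ball3 h=1 -> lands@5:R; in-air after throw: [b3@5:R b1@6:L b2@9:R]
Beat 5 (R): throw ball3 h=2 -> lands@7:R; in-air after throw: [b1@6:L b3@7:R b2@9:R]
Beat 6 (L): throw ball1 h=8 -> lands@14:L; in-air after throw: [b3@7:R b2@9:R b1@14:L]
Beat 7 (R): throw ball3 h=4 -> lands@11:R; in-air after throw: [b2@9:R b3@11:R b1@14:L]
Beat 9 (R): throw ball2 h=1 -> lands@10:L; in-air after throw: [b2@10:L b3@11:R b1@14:L]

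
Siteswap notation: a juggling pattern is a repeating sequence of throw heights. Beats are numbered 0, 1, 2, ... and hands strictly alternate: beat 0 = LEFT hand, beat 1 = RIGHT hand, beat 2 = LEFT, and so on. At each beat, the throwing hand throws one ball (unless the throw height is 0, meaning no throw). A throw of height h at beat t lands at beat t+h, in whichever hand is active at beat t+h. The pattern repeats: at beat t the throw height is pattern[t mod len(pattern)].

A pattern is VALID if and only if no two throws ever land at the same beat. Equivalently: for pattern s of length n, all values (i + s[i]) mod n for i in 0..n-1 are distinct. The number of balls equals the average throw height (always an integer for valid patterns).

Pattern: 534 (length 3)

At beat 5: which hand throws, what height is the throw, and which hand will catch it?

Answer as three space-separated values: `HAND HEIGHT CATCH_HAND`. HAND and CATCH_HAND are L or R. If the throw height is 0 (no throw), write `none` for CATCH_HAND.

Answer: R 4 R

Derivation:
Beat 5: 5 mod 2 = 1, so hand = R
Throw height = pattern[5 mod 3] = pattern[2] = 4
Lands at beat 5+4=9, 9 mod 2 = 1, so catch hand = R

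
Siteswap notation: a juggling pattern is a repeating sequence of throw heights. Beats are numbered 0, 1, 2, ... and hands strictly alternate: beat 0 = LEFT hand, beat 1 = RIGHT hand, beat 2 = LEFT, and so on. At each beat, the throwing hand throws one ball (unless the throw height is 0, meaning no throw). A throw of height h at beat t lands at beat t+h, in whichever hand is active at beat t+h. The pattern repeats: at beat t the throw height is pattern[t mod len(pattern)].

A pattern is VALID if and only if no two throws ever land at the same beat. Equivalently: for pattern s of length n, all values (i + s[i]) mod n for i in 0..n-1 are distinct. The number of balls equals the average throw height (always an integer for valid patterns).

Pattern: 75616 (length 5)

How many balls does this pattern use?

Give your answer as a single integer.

Pattern = [7, 5, 6, 1, 6], length n = 5
  position 0: throw height = 7, running sum = 7
  position 1: throw height = 5, running sum = 12
  position 2: throw height = 6, running sum = 18
  position 3: throw height = 1, running sum = 19
  position 4: throw height = 6, running sum = 25
Total sum = 25; balls = sum / n = 25 / 5 = 5

Answer: 5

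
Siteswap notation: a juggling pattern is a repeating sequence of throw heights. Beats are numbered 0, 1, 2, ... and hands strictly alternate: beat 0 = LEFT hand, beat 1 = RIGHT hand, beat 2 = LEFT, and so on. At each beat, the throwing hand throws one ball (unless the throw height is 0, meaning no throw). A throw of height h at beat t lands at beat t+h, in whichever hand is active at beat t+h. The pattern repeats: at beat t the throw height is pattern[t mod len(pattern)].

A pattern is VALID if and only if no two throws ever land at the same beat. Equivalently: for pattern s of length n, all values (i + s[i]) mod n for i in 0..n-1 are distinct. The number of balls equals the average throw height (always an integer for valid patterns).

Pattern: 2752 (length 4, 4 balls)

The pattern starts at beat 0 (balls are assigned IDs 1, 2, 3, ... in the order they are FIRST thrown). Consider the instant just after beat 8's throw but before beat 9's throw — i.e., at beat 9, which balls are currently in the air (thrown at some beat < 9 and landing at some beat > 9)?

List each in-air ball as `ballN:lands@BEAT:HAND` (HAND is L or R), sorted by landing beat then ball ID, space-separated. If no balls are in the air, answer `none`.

Beat 0 (L): throw ball1 h=2 -> lands@2:L; in-air after throw: [b1@2:L]
Beat 1 (R): throw ball2 h=7 -> lands@8:L; in-air after throw: [b1@2:L b2@8:L]
Beat 2 (L): throw ball1 h=5 -> lands@7:R; in-air after throw: [b1@7:R b2@8:L]
Beat 3 (R): throw ball3 h=2 -> lands@5:R; in-air after throw: [b3@5:R b1@7:R b2@8:L]
Beat 4 (L): throw ball4 h=2 -> lands@6:L; in-air after throw: [b3@5:R b4@6:L b1@7:R b2@8:L]
Beat 5 (R): throw ball3 h=7 -> lands@12:L; in-air after throw: [b4@6:L b1@7:R b2@8:L b3@12:L]
Beat 6 (L): throw ball4 h=5 -> lands@11:R; in-air after throw: [b1@7:R b2@8:L b4@11:R b3@12:L]
Beat 7 (R): throw ball1 h=2 -> lands@9:R; in-air after throw: [b2@8:L b1@9:R b4@11:R b3@12:L]
Beat 8 (L): throw ball2 h=2 -> lands@10:L; in-air after throw: [b1@9:R b2@10:L b4@11:R b3@12:L]
Beat 9 (R): throw ball1 h=7 -> lands@16:L; in-air after throw: [b2@10:L b4@11:R b3@12:L b1@16:L]

Answer: ball2:lands@10:L ball4:lands@11:R ball3:lands@12:L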